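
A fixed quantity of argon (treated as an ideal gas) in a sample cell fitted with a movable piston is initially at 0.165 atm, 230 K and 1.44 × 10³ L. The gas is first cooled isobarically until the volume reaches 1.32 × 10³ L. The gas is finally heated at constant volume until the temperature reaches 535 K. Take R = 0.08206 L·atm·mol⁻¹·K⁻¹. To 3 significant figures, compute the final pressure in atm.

P₃ ≈ 0.419 atm

Isobaric, so V/T is constant: P₂ = P₁; T₂ = T₁·(V₂/V₁) = 210.8 K.
Isochoric, so P/T is constant: V₃ = V₂; P₃ = P₂·(T₃/T₂) = 0.4187 atm.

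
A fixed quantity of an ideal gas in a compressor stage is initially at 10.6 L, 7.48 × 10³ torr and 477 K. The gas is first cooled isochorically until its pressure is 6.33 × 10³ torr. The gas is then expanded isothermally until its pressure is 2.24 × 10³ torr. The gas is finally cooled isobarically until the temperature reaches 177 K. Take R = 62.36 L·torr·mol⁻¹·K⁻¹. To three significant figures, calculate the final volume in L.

V₄ ≈ 13.1 L

Isochoric, so P/T is constant: V₂ = V₁; T₂ = T₁·(P₂/P₁) = 403.7 K.
Isothermal, so P V is constant: T₃ = T₂; V₃ = V₂·(P₂/P₃) = 29.95 L.
P constant ⇒ V ∝ T: P₄ = P₃; V₄ = V₃·(T₄/T₃) = 13.13 L.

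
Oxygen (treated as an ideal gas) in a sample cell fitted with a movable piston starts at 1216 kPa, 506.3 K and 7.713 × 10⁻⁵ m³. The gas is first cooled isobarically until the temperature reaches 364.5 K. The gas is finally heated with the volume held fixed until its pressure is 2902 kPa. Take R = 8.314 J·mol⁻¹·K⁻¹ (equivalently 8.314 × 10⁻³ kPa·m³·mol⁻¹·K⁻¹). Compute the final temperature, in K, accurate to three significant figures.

T₃ ≈ 870 K

P constant ⇒ V ∝ T: P₂ = P₁; V₂ = V₁·(T₂/T₁) = 5.553e-05 m³.
V constant ⇒ P ∝ T: V₃ = V₂; T₃ = T₂·(P₃/P₂) = 869.9 K.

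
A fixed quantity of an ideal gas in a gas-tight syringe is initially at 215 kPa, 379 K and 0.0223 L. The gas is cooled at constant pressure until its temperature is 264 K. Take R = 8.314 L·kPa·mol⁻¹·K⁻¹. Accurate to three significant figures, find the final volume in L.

V₂ ≈ 0.0155 L

P constant ⇒ V ∝ T: P₂ = P₁; V₂ = V₁·(T₂/T₁) = 0.01553 L.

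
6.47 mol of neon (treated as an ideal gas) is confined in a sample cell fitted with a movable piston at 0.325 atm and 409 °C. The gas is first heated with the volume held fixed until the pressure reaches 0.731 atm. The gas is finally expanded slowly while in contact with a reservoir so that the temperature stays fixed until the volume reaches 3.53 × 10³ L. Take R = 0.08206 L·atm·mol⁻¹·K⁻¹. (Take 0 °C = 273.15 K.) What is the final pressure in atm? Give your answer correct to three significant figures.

Convert: T₁ = 682.1 K.
From PV = nRT: V₁ = nRT₁/P₁ = 1114 L.
V constant ⇒ P ∝ T: V₂ = V₁; T₂ = T₁·(P₂/P₁) = 1534 K.
Isothermal, so P V is constant: T₃ = T₂; P₃ = P₂·(V₂/V₃) = 0.2308 atm.

P₃ ≈ 0.231 atm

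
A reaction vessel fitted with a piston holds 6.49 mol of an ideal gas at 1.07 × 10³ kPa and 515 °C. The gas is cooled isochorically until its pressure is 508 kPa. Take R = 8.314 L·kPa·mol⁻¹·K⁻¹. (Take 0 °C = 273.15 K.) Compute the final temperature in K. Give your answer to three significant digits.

T₂ ≈ 374 K

Convert: T₁ = 788.1 K.
From PV = nRT: V₁ = nRT₁/P₁ = 39.74 L.
Isochoric, so P/T is constant: V₂ = V₁; T₂ = T₁·(P₂/P₁) = 374.2 K.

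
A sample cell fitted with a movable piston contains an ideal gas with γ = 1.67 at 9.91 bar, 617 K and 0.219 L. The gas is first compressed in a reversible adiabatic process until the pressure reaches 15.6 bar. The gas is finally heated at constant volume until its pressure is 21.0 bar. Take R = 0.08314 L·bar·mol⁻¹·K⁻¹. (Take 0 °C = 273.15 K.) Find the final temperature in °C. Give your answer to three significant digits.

T₃ ≈ 723 °C

Adiabatic (γ = 1.67), T V^(γ−1) and P V^γ constant: T₂ = T₁·(P₂/P₁)^((γ−1)/γ) = 740.2 K; V₂ = V₁·(P₁/P₂)^(1/γ) = 0.1669 L.
V constant ⇒ P ∝ T: V₃ = V₂; T₃ = T₂·(P₃/P₂) = 996.4 K.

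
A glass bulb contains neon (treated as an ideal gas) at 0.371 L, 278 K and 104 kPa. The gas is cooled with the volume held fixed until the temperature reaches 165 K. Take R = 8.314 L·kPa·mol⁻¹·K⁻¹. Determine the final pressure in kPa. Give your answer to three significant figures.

Isochoric, so P/T is constant: V₂ = V₁; P₂ = P₁·(T₂/T₁) = 61.73 kPa.

P₂ ≈ 61.7 kPa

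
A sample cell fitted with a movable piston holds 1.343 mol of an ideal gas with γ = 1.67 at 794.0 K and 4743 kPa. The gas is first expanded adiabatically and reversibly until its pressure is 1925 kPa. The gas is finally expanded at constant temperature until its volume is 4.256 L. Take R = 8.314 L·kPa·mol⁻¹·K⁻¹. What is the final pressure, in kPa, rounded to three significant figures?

P₃ ≈ 1.45e+03 kPa

From PV = nRT: V₁ = nRT₁/P₁ = 1.869 L.
Reversible adiabatic, γ = 1.67: T₂ = T₁·(P₂/P₁)^((γ−1)/γ) = 553.0 K; V₂ = V₁·(P₁/P₂)^(1/γ) = 3.207 L.
T constant ⇒ Boyle's law P V = const: T₃ = T₂; P₃ = P₂·(V₂/V₃) = 1451 kPa.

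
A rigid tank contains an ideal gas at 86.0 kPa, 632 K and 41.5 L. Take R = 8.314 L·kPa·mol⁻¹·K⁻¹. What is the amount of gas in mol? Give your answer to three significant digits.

n ≈ 0.679 mol

PV = nRT ⇒ n = PV/(RT) = (86.0 × 41.5) / (8.314 × 632)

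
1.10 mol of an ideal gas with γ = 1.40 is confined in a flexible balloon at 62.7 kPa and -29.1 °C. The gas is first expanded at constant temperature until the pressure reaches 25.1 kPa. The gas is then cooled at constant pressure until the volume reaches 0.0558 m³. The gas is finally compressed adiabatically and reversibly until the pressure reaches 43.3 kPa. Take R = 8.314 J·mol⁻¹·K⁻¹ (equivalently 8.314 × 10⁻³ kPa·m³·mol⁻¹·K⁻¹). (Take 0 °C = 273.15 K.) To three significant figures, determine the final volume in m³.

V₄ ≈ 0.0378 m³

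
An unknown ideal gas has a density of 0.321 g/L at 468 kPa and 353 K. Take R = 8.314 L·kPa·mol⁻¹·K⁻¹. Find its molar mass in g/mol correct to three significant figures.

ρ = PM/(RT) ⇒ M = ρRT/P = (0.321 × 8.314 × 353.0) / 468

M ≈ 2.01 g/mol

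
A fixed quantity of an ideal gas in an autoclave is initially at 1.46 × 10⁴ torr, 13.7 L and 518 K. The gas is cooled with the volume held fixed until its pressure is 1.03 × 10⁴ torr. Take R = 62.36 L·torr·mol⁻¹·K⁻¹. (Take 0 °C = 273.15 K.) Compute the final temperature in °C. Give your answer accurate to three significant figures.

T₂ ≈ 92.3 °C

Isochoric, so P/T is constant: V₂ = V₁; T₂ = T₁·(P₂/P₁) = 365.4 K.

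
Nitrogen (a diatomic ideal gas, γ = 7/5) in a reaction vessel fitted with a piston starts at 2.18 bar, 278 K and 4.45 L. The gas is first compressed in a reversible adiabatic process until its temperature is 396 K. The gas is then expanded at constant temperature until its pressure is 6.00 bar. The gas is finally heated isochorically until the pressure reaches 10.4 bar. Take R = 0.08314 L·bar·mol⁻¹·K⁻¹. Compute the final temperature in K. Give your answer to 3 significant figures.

Adiabatic (γ = 7/5), T V^(γ−1) and P V^γ constant: P₂ = P₁·(T₂/T₁)^(γ/(γ−1)) = 7.520 bar; V₂ = V₁·(T₁/T₂)^(1/(γ−1)) = 1.838 L.
T constant ⇒ Boyle's law P V = const: T₃ = T₂; V₃ = V₂·(P₂/P₃) = 2.303 L.
Isochoric, so P/T is constant: V₄ = V₃; T₄ = T₃·(P₄/P₃) = 686.4 K.

T₄ ≈ 686 K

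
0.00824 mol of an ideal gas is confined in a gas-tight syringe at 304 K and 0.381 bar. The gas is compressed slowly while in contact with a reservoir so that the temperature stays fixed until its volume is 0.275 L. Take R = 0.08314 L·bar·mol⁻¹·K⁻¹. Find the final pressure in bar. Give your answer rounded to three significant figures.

P₂ ≈ 0.757 bar

From PV = nRT: V₁ = nRT₁/P₁ = 0.5466 L.
Isothermal, so P V is constant: T₂ = T₁; P₂ = P₁·(V₁/V₂) = 0.7573 bar.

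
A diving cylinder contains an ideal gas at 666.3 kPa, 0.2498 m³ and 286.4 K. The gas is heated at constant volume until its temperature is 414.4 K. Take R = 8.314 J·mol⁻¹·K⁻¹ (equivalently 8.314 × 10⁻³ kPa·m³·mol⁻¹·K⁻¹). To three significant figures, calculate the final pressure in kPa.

Isochoric, so P/T is constant: V₂ = V₁; P₂ = P₁·(T₂/T₁) = 964.1 kPa.

P₂ ≈ 964 kPa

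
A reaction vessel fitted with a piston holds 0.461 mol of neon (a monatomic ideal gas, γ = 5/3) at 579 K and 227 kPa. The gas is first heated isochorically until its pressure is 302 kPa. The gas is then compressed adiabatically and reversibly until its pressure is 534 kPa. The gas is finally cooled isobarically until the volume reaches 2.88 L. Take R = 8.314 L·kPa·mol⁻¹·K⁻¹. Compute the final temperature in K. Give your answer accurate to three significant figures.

T₄ ≈ 401 K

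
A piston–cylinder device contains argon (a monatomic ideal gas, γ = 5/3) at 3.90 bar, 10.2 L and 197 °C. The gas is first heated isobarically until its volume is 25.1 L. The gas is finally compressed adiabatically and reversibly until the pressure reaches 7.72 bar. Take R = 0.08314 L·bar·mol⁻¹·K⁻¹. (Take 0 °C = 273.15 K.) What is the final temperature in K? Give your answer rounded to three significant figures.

T₃ ≈ 1.52e+03 K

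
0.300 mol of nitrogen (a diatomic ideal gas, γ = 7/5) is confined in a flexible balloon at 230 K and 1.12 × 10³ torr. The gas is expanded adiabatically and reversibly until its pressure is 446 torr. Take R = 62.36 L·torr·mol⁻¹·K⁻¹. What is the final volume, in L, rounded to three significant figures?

V₂ ≈ 7.42 L

From PV = nRT: V₁ = nRT₁/P₁ = 3.842 L.
Adiabatic (γ = 7/5), T V^(γ−1) and P V^γ constant: T₂ = T₁·(P₂/P₁)^((γ−1)/γ) = 176.8 K; V₂ = V₁·(P₁/P₂)^(1/γ) = 7.416 L.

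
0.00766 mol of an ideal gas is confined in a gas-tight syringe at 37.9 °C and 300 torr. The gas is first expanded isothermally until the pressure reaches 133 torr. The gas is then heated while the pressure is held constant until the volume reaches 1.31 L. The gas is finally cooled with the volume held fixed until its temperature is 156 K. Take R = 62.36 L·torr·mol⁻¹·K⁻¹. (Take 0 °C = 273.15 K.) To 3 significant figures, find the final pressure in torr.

Convert: T₁ = 311.0 K.
From PV = nRT: V₁ = nRT₁/P₁ = 0.4953 L.
T constant ⇒ Boyle's law P V = const: T₂ = T₁; V₂ = V₁·(P₁/P₂) = 1.117 L.
P constant ⇒ V ∝ T: P₃ = P₂; T₃ = T₂·(V₃/V₂) = 364.7 K.
Isochoric, so P/T is constant: V₄ = V₃; P₄ = P₃·(T₄/T₃) = 56.88 torr.

P₄ ≈ 56.9 torr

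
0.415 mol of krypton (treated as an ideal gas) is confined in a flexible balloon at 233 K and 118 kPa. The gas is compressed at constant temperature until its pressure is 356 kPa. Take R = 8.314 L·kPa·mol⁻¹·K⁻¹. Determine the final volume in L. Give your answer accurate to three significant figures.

V₂ ≈ 2.26 L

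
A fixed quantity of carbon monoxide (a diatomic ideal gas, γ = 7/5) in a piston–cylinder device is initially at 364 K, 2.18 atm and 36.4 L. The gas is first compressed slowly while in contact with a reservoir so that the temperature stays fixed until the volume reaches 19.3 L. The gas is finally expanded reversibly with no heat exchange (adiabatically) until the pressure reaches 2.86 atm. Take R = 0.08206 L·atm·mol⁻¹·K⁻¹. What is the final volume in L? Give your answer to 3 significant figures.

V₃ ≈ 25.0 L

T constant ⇒ Boyle's law P V = const: T₂ = T₁; P₂ = P₁·(V₁/V₂) = 4.112 atm.
Reversible adiabatic, γ = 7/5: T₃ = T₂·(P₃/P₂)^((γ−1)/γ) = 328.1 K; V₃ = V₂·(P₂/P₃)^(1/γ) = 25.01 L.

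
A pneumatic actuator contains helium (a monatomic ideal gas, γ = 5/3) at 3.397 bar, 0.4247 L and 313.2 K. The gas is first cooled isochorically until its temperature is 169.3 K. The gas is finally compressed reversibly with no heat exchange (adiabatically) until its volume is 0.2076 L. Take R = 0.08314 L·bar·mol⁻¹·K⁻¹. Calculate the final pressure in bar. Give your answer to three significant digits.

Isochoric, so P/T is constant: V₂ = V₁; P₂ = P₁·(T₂/T₁) = 1.836 bar.
Reversible adiabatic, γ = 5/3: T₃ = T₂·(V₂/V₃)^(γ−1) = 272.8 K; P₃ = P₂·(V₂/V₃)^γ = 6.054 bar.

P₃ ≈ 6.05 bar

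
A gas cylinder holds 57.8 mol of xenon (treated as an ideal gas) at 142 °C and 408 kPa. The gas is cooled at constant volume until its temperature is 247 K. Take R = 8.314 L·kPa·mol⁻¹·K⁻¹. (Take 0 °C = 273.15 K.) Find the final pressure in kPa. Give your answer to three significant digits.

P₂ ≈ 243 kPa

Convert: T₁ = 415.1 K.
From PV = nRT: V₁ = nRT₁/P₁ = 489.0 L.
Isochoric, so P/T is constant: V₂ = V₁; P₂ = P₁·(T₂/T₁) = 242.7 kPa.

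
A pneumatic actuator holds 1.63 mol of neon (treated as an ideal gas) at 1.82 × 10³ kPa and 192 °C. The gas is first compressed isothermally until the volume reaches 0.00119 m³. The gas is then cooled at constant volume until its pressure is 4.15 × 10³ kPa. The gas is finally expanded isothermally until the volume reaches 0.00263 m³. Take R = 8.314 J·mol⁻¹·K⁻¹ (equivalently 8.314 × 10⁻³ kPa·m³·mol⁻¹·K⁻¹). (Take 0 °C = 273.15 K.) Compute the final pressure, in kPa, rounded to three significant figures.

P₄ ≈ 1.88e+03 kPa

Convert: T₁ = 465.1 K.
From PV = nRT: V₁ = nRT₁/P₁ = 0.003464 m³.
T constant ⇒ Boyle's law P V = const: T₂ = T₁; P₂ = P₁·(V₁/V₂) = 5297 kPa.
V constant ⇒ P ∝ T: V₃ = V₂; T₃ = T₂·(P₃/P₂) = 364.4 K.
T constant ⇒ Boyle's law P V = const: T₄ = T₃; P₄ = P₃·(V₃/V₄) = 1878 kPa.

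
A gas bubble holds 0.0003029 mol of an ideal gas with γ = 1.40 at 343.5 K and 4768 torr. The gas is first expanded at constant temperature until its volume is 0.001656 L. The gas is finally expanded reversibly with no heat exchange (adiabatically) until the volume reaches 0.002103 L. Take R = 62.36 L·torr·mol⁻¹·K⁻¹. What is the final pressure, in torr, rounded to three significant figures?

From PV = nRT: V₁ = nRT₁/P₁ = 0.001361 L.
Isothermal, so P V is constant: T₂ = T₁; P₂ = P₁·(V₁/V₂) = 3918 torr.
Reversible adiabatic, γ = 1.40: T₃ = T₂·(V₂/V₃)^(γ−1) = 312.2 K; P₃ = P₂·(V₂/V₃)^γ = 2804 torr.

P₃ ≈ 2.80e+03 torr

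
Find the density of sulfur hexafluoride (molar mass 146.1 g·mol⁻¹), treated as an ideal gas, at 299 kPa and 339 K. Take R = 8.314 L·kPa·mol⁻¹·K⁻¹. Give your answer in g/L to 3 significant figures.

ρ = PM/(RT) = (299 × 146.1) / (8.314 × 339.0)

ρ ≈ 15.5 g/L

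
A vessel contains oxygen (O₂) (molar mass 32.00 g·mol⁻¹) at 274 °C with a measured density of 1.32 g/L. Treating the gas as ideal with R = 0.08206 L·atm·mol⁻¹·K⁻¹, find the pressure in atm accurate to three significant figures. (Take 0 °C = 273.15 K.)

P ≈ 1.85 atm

ρ = PM/(RT) ⇒ P = ρRT/M = (1.32 × 0.08206 × 547.1) / 32.00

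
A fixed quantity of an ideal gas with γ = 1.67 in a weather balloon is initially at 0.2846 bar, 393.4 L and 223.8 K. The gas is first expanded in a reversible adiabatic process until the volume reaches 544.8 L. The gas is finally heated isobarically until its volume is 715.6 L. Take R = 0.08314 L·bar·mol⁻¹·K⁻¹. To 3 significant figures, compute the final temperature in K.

Reversible adiabatic, γ = 1.67: T₂ = T₁·(V₁/V₂)^(γ−1) = 179.9 K; P₂ = P₁·(V₁/V₂)^γ = 0.1652 bar.
P constant ⇒ V ∝ T: P₃ = P₂; T₃ = T₂·(V₃/V₂) = 236.3 K.

T₃ ≈ 236 K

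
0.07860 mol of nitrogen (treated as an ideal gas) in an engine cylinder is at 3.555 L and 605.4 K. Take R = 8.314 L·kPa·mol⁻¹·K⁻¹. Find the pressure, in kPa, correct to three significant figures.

PV = nRT ⇒ P = nRT/V = (0.07860 × 8.314 × 605.4) / 3.555

P ≈ 111 kPa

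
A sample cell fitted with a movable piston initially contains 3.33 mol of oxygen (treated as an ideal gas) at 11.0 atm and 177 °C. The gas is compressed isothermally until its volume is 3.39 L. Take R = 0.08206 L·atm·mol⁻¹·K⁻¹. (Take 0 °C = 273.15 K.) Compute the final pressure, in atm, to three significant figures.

P₂ ≈ 36.3 atm

Convert: T₁ = 450.1 K.
From PV = nRT: V₁ = nRT₁/P₁ = 11.18 L.
Isothermal, so P V is constant: T₂ = T₁; P₂ = P₁·(V₁/V₂) = 36.29 atm.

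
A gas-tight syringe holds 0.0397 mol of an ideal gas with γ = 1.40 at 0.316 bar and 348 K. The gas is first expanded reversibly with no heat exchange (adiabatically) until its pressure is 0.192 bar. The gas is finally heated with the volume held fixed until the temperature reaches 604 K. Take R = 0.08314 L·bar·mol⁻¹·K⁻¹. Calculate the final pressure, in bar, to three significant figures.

From PV = nRT: V₁ = nRT₁/P₁ = 3.635 L.
Adiabatic (γ = 1.40), T V^(γ−1) and P V^γ constant: T₂ = T₁·(P₂/P₁)^((γ−1)/γ) = 301.8 K; V₂ = V₁·(P₁/P₂)^(1/γ) = 5.189 L.
V constant ⇒ P ∝ T: V₃ = V₂; P₃ = P₂·(T₃/T₂) = 0.3842 bar.

P₃ ≈ 0.384 bar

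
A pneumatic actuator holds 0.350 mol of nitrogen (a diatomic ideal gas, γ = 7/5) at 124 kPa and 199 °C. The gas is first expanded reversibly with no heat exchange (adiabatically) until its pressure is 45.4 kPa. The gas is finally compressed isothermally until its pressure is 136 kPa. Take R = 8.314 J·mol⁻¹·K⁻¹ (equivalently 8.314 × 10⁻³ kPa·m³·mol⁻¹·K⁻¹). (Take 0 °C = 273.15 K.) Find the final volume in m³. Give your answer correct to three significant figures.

V₃ ≈ 0.00758 m³

Convert: T₁ = 472.1 K.
From PV = nRT: V₁ = nRT₁/P₁ = 0.01108 m³.
Adiabatic (γ = 7/5), T V^(γ−1) and P V^γ constant: T₂ = T₁·(P₂/P₁)^((γ−1)/γ) = 354.3 K; V₂ = V₁·(P₁/P₂)^(1/γ) = 0.02271 m³.
Isothermal, so P V is constant: T₃ = T₂; V₃ = V₂·(P₂/P₃) = 0.007581 m³.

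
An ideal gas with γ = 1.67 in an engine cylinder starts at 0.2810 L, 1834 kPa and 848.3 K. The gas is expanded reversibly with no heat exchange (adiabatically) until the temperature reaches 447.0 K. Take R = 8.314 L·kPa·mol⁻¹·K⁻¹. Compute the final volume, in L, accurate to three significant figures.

V₂ ≈ 0.731 L

Adiabatic (γ = 1.67), T V^(γ−1) and P V^γ constant: P₂ = P₁·(T₂/T₁)^(γ/(γ−1)) = 371.4 kPa; V₂ = V₁·(T₁/T₂)^(1/(γ−1)) = 0.7311 L.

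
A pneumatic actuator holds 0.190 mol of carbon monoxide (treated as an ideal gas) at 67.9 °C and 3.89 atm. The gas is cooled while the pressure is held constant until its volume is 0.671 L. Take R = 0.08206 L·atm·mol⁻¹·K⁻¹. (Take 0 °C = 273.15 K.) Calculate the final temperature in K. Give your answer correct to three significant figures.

T₂ ≈ 167 K

Convert: T₁ = 341.0 K.
From PV = nRT: V₁ = nRT₁/P₁ = 1.367 L.
Isobaric, so V/T is constant: P₂ = P₁; T₂ = T₁·(V₂/V₁) = 167.4 K.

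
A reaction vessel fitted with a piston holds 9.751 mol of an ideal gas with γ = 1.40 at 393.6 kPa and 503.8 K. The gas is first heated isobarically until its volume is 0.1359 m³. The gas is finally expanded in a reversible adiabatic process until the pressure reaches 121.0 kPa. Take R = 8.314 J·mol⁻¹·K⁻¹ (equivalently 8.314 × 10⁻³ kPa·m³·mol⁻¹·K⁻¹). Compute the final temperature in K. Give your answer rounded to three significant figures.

From PV = nRT: V₁ = nRT₁/P₁ = 0.1038 m³.
Isobaric, so V/T is constant: P₂ = P₁; T₂ = T₁·(V₂/V₁) = 659.8 K.
Reversible adiabatic, γ = 1.40: T₃ = T₂·(P₃/P₂)^((γ−1)/γ) = 471.0 K; V₃ = V₂·(P₂/P₃)^(1/γ) = 0.3156 m³.

T₃ ≈ 471 K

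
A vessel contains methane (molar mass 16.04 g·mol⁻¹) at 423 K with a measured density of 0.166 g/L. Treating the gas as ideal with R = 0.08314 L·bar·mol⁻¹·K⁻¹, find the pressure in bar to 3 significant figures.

P ≈ 0.364 bar

ρ = PM/(RT) ⇒ P = ρRT/M = (0.166 × 0.08314 × 423.0) / 16.04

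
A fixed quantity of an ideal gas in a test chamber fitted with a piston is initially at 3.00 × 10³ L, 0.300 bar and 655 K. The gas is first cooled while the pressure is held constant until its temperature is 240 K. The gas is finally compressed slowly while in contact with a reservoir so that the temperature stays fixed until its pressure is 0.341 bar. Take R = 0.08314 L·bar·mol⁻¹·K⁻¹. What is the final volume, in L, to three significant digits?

P constant ⇒ V ∝ T: P₂ = P₁; V₂ = V₁·(T₂/T₁) = 1099 L.
Isothermal, so P V is constant: T₃ = T₂; V₃ = V₂·(P₂/P₃) = 967.1 L.

V₃ ≈ 967 L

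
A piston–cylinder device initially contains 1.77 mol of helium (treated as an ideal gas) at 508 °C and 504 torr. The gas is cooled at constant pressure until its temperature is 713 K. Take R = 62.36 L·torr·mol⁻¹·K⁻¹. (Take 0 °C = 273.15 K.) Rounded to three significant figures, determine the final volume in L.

Convert: T₁ = 781.1 K.
From PV = nRT: V₁ = nRT₁/P₁ = 171.1 L.
P constant ⇒ V ∝ T: P₂ = P₁; V₂ = V₁·(T₂/T₁) = 156.1 L.

V₂ ≈ 156 L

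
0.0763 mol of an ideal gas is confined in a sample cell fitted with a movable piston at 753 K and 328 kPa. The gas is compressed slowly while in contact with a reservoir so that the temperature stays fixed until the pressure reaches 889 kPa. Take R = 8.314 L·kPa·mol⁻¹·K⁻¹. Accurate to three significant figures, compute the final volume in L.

V₂ ≈ 0.537 L

From PV = nRT: V₁ = nRT₁/P₁ = 1.456 L.
Isothermal, so P V is constant: T₂ = T₁; V₂ = V₁·(P₁/P₂) = 0.5373 L.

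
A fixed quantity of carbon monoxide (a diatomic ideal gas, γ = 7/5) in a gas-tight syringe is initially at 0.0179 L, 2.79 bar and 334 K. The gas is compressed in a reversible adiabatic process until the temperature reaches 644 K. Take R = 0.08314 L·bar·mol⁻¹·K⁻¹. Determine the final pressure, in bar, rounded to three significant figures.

Adiabatic (γ = 7/5), T V^(γ−1) and P V^γ constant: P₂ = P₁·(T₂/T₁)^(γ/(γ−1)) = 27.77 bar; V₂ = V₁·(T₁/T₂)^(1/(γ−1)) = 0.003467 L.

P₂ ≈ 27.8 bar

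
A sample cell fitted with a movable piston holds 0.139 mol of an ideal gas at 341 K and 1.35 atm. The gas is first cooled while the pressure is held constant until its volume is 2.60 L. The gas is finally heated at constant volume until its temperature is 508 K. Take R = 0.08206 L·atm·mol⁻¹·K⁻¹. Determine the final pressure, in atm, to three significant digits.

P₃ ≈ 2.23 atm

From PV = nRT: V₁ = nRT₁/P₁ = 2.881 L.
P constant ⇒ V ∝ T: P₂ = P₁; T₂ = T₁·(V₂/V₁) = 307.7 K.
Isochoric, so P/T is constant: V₃ = V₂; P₃ = P₂·(T₃/T₂) = 2.229 atm.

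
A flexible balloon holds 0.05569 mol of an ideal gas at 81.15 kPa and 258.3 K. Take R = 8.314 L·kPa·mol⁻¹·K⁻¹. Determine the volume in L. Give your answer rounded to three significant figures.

PV = nRT ⇒ V = nRT/P = (0.05569 × 8.314 × 258.3) / 81.15

V ≈ 1.47 L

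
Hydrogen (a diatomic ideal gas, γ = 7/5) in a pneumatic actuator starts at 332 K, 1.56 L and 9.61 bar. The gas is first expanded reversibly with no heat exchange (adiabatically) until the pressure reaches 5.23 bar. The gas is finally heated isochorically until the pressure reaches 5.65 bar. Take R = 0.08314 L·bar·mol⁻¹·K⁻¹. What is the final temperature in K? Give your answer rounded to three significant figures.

Reversible adiabatic, γ = 7/5: T₂ = T₁·(P₂/P₁)^((γ−1)/γ) = 279.0 K; V₂ = V₁·(P₁/P₂)^(1/γ) = 2.409 L.
V constant ⇒ P ∝ T: V₃ = V₂; T₃ = T₂·(P₃/P₂) = 301.4 K.

T₃ ≈ 301 K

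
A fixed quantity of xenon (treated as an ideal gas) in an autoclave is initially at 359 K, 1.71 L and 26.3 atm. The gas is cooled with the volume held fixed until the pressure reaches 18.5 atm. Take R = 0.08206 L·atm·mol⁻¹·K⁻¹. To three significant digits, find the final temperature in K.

V constant ⇒ P ∝ T: V₂ = V₁; T₂ = T₁·(P₂/P₁) = 252.5 K.

T₂ ≈ 253 K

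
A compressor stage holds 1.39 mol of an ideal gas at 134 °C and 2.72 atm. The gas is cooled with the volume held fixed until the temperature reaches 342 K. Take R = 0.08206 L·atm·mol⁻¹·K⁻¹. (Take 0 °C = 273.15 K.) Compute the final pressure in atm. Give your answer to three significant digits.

Convert: T₁ = 407.1 K.
From PV = nRT: V₁ = nRT₁/P₁ = 17.07 L.
V constant ⇒ P ∝ T: V₂ = V₁; P₂ = P₁·(T₂/T₁) = 2.285 atm.

P₂ ≈ 2.28 atm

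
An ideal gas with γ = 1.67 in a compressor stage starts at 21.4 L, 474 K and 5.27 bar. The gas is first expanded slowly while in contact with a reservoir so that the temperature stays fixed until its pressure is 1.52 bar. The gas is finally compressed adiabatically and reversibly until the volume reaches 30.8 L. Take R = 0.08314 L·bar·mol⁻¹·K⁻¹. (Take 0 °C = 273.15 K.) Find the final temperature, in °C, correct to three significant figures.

T₃ ≈ 581 °C

T constant ⇒ Boyle's law P V = const: T₂ = T₁; V₂ = V₁·(P₁/P₂) = 74.20 L.
Reversible adiabatic, γ = 1.67: T₃ = T₂·(V₂/V₃)^(γ−1) = 854.3 K; P₃ = P₂·(V₂/V₃)^γ = 6.599 bar.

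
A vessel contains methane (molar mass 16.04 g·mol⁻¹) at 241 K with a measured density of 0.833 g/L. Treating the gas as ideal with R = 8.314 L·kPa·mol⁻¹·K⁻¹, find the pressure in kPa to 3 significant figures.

P ≈ 104 kPa

ρ = PM/(RT) ⇒ P = ρRT/M = (0.833 × 8.314 × 241.0) / 16.04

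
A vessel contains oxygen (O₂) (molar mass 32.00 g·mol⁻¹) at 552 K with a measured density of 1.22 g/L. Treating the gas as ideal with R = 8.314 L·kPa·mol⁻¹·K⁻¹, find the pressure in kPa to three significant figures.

P ≈ 175 kPa

ρ = PM/(RT) ⇒ P = ρRT/M = (1.22 × 8.314 × 552.0) / 32.00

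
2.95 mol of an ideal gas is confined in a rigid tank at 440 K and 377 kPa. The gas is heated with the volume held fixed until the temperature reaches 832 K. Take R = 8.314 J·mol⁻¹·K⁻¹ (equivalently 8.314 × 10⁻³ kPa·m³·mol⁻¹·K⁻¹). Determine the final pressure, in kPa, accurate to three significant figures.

P₂ ≈ 713 kPa

From PV = nRT: V₁ = nRT₁/P₁ = 0.02862 m³.
Isochoric, so P/T is constant: V₂ = V₁; P₂ = P₁·(T₂/T₁) = 712.9 kPa.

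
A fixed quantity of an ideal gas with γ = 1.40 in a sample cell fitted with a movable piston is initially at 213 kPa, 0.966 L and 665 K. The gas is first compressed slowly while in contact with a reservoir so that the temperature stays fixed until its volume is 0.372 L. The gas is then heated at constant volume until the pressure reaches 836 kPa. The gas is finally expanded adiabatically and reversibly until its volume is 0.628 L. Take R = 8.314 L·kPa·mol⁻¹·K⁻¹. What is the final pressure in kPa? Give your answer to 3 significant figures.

Isothermal, so P V is constant: T₂ = T₁; P₂ = P₁·(V₁/V₂) = 553.1 kPa.
Isochoric, so P/T is constant: V₃ = V₂; T₃ = T₂·(P₃/P₂) = 1005 K.
Adiabatic (γ = 1.40), T V^(γ−1) and P V^γ constant: T₄ = T₃·(V₃/V₄)^(γ−1) = 815.2 K; P₄ = P₃·(V₃/V₄)^γ = 401.6 kPa.

P₄ ≈ 402 kPa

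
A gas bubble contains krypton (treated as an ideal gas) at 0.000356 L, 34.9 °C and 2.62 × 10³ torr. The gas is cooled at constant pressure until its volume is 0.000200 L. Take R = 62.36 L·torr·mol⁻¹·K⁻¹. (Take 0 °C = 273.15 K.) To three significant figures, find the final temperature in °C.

Convert: T₁ = 308.0 K.
P constant ⇒ V ∝ T: P₂ = P₁; T₂ = T₁·(V₂/V₁) = 173.1 K.

T₂ ≈ -100 °C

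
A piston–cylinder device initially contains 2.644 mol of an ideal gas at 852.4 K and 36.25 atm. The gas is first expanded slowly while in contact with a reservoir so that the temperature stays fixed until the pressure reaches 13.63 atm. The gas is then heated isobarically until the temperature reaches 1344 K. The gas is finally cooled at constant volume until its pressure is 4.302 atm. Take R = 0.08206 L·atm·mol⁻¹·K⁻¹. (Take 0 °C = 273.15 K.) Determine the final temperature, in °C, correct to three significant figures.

T₄ ≈ 151 °C

From PV = nRT: V₁ = nRT₁/P₁ = 5.102 L.
Isothermal, so P V is constant: T₂ = T₁; V₂ = V₁·(P₁/P₂) = 13.57 L.
Isobaric, so V/T is constant: P₃ = P₂; V₃ = V₂·(T₃/T₂) = 21.39 L.
Isochoric, so P/T is constant: V₄ = V₃; T₄ = T₃·(P₄/P₃) = 424.2 K.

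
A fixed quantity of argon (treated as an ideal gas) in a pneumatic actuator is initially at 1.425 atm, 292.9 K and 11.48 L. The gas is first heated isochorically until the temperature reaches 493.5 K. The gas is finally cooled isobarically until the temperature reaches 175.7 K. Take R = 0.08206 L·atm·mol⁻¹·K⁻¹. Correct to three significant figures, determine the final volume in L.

V₃ ≈ 4.09 L

Isochoric, so P/T is constant: V₂ = V₁; P₂ = P₁·(T₂/T₁) = 2.401 atm.
P constant ⇒ V ∝ T: P₃ = P₂; V₃ = V₂·(T₃/T₂) = 4.087 L.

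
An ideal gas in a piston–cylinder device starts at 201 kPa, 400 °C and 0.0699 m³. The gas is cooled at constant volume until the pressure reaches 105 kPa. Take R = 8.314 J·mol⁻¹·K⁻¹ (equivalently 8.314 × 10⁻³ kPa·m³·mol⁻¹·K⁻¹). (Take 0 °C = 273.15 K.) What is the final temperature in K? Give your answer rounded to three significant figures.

Convert: T₁ = 673.1 K.
Isochoric, so P/T is constant: V₂ = V₁; T₂ = T₁·(P₂/P₁) = 351.6 K.

T₂ ≈ 352 K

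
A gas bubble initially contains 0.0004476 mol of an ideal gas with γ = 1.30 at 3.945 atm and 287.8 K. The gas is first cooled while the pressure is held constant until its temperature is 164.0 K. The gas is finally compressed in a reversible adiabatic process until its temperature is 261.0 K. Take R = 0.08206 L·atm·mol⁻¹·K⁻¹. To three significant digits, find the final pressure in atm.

P₃ ≈ 29.5 atm

From PV = nRT: V₁ = nRT₁/P₁ = 0.002680 L.
P constant ⇒ V ∝ T: P₂ = P₁; V₂ = V₁·(T₂/T₁) = 0.001527 L.
Adiabatic (γ = 1.30), T V^(γ−1) and P V^γ constant: P₃ = P₂·(T₃/T₂)^(γ/(γ−1)) = 29.55 atm; V₃ = V₂·(T₂/T₃)^(1/(γ−1)) = 0.0003245 L.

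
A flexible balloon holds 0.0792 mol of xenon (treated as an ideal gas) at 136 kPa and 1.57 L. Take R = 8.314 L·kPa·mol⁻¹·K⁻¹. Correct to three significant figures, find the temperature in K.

PV = nRT ⇒ T = PV/(nR) = (136 × 1.57) / (0.0792 × 8.314)

T ≈ 324 K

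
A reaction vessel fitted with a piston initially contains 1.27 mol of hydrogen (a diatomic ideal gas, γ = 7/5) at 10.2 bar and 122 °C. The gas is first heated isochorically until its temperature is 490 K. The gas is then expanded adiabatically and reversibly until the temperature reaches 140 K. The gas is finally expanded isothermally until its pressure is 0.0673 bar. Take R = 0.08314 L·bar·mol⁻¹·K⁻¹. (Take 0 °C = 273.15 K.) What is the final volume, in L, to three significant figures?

V₄ ≈ 220 L

Convert: T₁ = 395.1 K.
From PV = nRT: V₁ = nRT₁/P₁ = 4.090 L.
V constant ⇒ P ∝ T: V₂ = V₁; P₂ = P₁·(T₂/T₁) = 12.65 bar.
Reversible adiabatic, γ = 7/5: P₃ = P₂·(T₃/T₂)^(γ/(γ−1)) = 0.1577 bar; V₃ = V₂·(T₂/T₃)^(1/(γ−1)) = 93.74 L.
T constant ⇒ Boyle's law P V = const: T₄ = T₃; V₄ = V₃·(P₃/P₄) = 219.6 L.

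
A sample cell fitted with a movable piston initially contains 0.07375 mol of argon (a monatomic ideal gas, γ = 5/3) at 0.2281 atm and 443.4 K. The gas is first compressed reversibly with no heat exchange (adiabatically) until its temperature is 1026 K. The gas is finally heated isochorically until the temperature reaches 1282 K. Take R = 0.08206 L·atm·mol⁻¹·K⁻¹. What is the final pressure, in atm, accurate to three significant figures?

P₃ ≈ 2.32 atm

From PV = nRT: V₁ = nRT₁/P₁ = 11.76 L.
Reversible adiabatic, γ = 5/3: P₂ = P₁·(T₂/T₁)^(γ/(γ−1)) = 1.858 atm; V₂ = V₁·(T₁/T₂)^(1/(γ−1)) = 3.342 L.
V constant ⇒ P ∝ T: V₃ = V₂; P₃ = P₂·(T₃/T₂) = 2.321 atm.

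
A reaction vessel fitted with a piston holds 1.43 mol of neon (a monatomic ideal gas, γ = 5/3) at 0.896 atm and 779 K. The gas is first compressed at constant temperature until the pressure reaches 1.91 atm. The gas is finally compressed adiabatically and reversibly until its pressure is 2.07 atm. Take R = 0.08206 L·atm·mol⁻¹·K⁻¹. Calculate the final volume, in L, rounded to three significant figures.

From PV = nRT: V₁ = nRT₁/P₁ = 102.0 L.
T constant ⇒ Boyle's law P V = const: T₂ = T₁; V₂ = V₁·(P₁/P₂) = 47.86 L.
Reversible adiabatic, γ = 5/3: T₃ = T₂·(P₃/P₂)^((γ−1)/γ) = 804.5 K; V₃ = V₂·(P₂/P₃)^(1/γ) = 45.60 L.

V₃ ≈ 45.6 L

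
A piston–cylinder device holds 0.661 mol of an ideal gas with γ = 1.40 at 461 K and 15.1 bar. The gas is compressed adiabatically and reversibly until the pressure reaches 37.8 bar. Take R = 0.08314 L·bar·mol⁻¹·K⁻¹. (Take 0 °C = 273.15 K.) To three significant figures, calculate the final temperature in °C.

From PV = nRT: V₁ = nRT₁/P₁ = 1.678 L.
Adiabatic (γ = 1.40), T V^(γ−1) and P V^γ constant: T₂ = T₁·(P₂/P₁)^((γ−1)/γ) = 599.2 K; V₂ = V₁·(P₁/P₂)^(1/γ) = 0.8711 L.

T₂ ≈ 326 °C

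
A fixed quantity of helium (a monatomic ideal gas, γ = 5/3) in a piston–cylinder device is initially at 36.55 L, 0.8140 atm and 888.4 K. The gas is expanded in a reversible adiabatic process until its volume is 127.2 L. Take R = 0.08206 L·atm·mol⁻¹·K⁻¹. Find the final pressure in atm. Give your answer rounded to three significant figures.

P₂ ≈ 0.102 atm

Reversible adiabatic, γ = 5/3: T₂ = T₁·(V₁/V₂)^(γ−1) = 386.8 K; P₂ = P₁·(V₁/V₂)^γ = 0.1018 atm.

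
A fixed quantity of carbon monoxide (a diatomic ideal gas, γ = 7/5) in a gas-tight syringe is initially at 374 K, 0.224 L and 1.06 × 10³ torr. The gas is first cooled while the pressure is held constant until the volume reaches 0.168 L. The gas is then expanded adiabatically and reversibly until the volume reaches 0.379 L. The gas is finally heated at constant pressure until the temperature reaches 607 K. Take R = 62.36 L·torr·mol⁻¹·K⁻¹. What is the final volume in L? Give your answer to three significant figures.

V₄ ≈ 1.14 L

Isobaric, so V/T is constant: P₂ = P₁; T₂ = T₁·(V₂/V₁) = 280.5 K.
Reversible adiabatic, γ = 7/5: T₃ = T₂·(V₂/V₃)^(γ−1) = 202.6 K; P₃ = P₂·(V₂/V₃)^γ = 339.3 torr.
P constant ⇒ V ∝ T: P₄ = P₃; V₄ = V₃·(T₄/T₃) = 1.136 L.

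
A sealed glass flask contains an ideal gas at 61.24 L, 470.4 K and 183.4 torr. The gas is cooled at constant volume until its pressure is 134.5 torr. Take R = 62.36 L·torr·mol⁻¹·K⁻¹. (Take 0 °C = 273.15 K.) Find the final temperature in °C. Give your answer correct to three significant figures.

Isochoric, so P/T is constant: V₂ = V₁; T₂ = T₁·(P₂/P₁) = 345.0 K.

T₂ ≈ 71.8 °C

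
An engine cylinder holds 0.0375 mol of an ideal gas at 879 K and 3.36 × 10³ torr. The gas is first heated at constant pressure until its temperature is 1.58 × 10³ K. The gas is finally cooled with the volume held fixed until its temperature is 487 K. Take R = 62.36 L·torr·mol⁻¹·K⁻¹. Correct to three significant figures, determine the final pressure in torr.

P₃ ≈ 1.04e+03 torr

From PV = nRT: V₁ = nRT₁/P₁ = 0.6118 L.
P constant ⇒ V ∝ T: P₂ = P₁; V₂ = V₁·(T₂/T₁) = 1.100 L.
Isochoric, so P/T is constant: V₃ = V₂; P₃ = P₂·(T₃/T₂) = 1036 torr.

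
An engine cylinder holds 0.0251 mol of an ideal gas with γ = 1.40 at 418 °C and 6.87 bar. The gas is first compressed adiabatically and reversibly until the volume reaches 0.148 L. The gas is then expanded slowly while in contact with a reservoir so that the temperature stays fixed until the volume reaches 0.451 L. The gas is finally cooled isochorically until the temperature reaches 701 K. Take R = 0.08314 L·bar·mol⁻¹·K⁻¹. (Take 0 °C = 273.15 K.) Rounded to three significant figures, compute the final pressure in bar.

Convert: T₁ = 691.1 K.
From PV = nRT: V₁ = nRT₁/P₁ = 0.2099 L.
Adiabatic (γ = 1.40), T V^(γ−1) and P V^γ constant: T₂ = T₁·(V₁/V₂)^(γ−1) = 794.9 K; P₂ = P₁·(V₁/V₂)^γ = 11.21 bar.
Isothermal, so P V is constant: T₃ = T₂; P₃ = P₂·(V₂/V₃) = 3.678 bar.
V constant ⇒ P ∝ T: V₄ = V₃; P₄ = P₃·(T₄/T₃) = 3.244 bar.

P₄ ≈ 3.24 bar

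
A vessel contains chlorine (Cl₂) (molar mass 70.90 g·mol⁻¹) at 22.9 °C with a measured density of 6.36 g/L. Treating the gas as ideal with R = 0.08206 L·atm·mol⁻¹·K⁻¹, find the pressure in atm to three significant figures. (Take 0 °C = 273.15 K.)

P ≈ 2.18 atm

ρ = PM/(RT) ⇒ P = ρRT/M = (6.36 × 0.08206 × 296.0) / 70.90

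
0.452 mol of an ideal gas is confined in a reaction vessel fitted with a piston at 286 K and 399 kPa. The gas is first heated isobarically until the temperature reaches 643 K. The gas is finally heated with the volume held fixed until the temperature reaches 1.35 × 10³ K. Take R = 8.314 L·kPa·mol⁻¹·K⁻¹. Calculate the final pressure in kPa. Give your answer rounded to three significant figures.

P₃ ≈ 838 kPa

From PV = nRT: V₁ = nRT₁/P₁ = 2.694 L.
P constant ⇒ V ∝ T: P₂ = P₁; V₂ = V₁·(T₂/T₁) = 6.056 L.
Isochoric, so P/T is constant: V₃ = V₂; P₃ = P₂·(T₃/T₂) = 837.7 kPa.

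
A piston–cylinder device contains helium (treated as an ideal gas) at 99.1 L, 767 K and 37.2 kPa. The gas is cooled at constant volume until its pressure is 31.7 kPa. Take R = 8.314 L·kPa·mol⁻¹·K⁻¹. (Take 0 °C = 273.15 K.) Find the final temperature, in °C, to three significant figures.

V constant ⇒ P ∝ T: V₂ = V₁; T₂ = T₁·(P₂/P₁) = 653.6 K.

T₂ ≈ 380 °C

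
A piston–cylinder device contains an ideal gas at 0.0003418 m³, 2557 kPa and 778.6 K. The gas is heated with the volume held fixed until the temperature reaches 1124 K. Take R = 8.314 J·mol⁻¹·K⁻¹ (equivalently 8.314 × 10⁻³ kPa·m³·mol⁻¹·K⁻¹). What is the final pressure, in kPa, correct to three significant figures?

V constant ⇒ P ∝ T: V₂ = V₁; P₂ = P₁·(T₂/T₁) = 3691 kPa.

P₂ ≈ 3.69e+03 kPa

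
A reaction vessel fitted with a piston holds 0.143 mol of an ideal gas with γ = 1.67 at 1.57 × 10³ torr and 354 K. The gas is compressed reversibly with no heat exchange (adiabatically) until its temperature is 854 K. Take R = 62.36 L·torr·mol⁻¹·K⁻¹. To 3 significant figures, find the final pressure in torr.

P₂ ≈ 1.41e+04 torr

From PV = nRT: V₁ = nRT₁/P₁ = 2.011 L.
Adiabatic (γ = 1.67), T V^(γ−1) and P V^γ constant: P₂ = P₁·(T₂/T₁)^(γ/(γ−1)) = 1.410e+04 torr; V₂ = V₁·(T₁/T₂)^(1/(γ−1)) = 0.5402 L.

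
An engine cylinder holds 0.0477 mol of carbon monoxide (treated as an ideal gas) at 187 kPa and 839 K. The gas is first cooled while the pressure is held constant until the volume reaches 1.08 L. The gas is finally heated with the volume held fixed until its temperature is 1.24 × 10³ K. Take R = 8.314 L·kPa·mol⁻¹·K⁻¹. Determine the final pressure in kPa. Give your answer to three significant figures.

From PV = nRT: V₁ = nRT₁/P₁ = 1.779 L.
P constant ⇒ V ∝ T: P₂ = P₁; T₂ = T₁·(V₂/V₁) = 509.3 K.
V constant ⇒ P ∝ T: V₃ = V₂; P₃ = P₂·(T₃/T₂) = 455.3 kPa.

P₃ ≈ 455 kPa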